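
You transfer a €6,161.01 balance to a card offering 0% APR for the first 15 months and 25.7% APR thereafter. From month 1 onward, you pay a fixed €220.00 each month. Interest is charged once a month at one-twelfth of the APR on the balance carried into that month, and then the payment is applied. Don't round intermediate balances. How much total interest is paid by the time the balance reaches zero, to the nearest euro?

Promo months 1–15 at r₀ = 0%/12 = 0; months 16+ at r₁ = 25.7%/12 = 0.0214167.
After month 15 (no interest yet): B = €6,161.01 − 15·€220.00 = €2,861.01.
Then at r₁ with €220.00/mo: n₂ = −ln(1 − r₁·B/P)/ln(1+r₁) ≈ 15.41 → 16 more payments.
Total paid = 30·€220.00 + €89.70 = €6,689.70; interest = €6,689.70 − €6,161.01 = €528.69.

€529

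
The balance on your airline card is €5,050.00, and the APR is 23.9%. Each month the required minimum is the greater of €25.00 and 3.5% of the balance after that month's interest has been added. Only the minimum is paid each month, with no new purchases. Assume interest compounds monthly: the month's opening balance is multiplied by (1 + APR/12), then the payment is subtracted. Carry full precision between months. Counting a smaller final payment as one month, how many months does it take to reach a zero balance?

166 months

Monthly rate r = 23.9%/12 = 1.99167% = 0.0199167.
While 3.5% of the post-interest balance exceeds €25.00, each month B ← (B·(1+r))·(1 − 0.035), i.e. B shrinks by the factor (1+r)·0.965 = 0.98422.
This holds for months 1–125. Entering month 126 the balance is €691.50; 3.5% of the post-interest balance is now below €25.00, so the flat €25.00 minimum applies from here.
From month 126 a fixed €25.00 at rate r clears €691.50 in 41 more payments. Total: 125 + 41 = 166 months.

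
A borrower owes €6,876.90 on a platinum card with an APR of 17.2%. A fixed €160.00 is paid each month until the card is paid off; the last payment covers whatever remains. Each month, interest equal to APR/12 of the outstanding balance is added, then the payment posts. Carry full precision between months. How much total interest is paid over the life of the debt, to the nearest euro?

€3,885

Monthly rate r = 17.2%/12 = 1.43333% = 0.0143333.
Payoff takes n = ⌈−ln(1 − rB₀/P)/ln(1+r)⌉ = ⌈67.263⌉ = 68 payments; the last is €42.29.
Total paid = 67·€160.00 + €42.29 = €10,762.29.
Total interest = total paid − principal = €10,762.29 − €6,876.90 = €3,885.39.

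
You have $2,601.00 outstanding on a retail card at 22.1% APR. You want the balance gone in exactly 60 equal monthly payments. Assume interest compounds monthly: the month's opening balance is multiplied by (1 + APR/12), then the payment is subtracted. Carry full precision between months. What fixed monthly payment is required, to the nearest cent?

Monthly rate r = 22.1%/12 = 1.84167% = 0.0184167.
Level-payment amortization: P = B₀·r / (1 − (1+r)^(−n)) = 2601.00·0.0184167 / (1 − 1.01842^(−60)).
Denominator 1 − (1+r)^(−60) = 0.665443003.
P = 47.9018 / 0.665443003 ≈ 71.98.

$71.98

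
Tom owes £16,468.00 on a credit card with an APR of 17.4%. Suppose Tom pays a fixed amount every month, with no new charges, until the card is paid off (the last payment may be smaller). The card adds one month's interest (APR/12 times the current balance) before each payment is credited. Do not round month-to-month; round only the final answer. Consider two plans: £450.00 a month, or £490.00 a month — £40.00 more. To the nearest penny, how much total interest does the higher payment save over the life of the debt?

£902.99

Monthly rate r = 17.4%/12 = 1.45% = 0.0145.
At £450.00/mo: n = ⌈−ln(1 − rB₀/P)/ln(1+r)⌉ = 53 payments (last £244.31); total interest = total paid − £16,468.00 = £7,176.31.
At £490.00/mo: 47 payments (last £201.32); total interest £6,273.32.
Interest saved = £7,176.31 − £6,273.32 = £902.99.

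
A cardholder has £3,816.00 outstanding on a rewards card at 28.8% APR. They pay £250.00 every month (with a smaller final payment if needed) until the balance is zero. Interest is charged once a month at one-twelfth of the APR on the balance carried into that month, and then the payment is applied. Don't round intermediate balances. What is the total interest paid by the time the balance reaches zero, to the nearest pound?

Monthly rate r = 28.8%/12 = 2.4% = 0.024.
Payoff takes n = ⌈−ln(1 − rB₀/P)/ln(1+r)⌉ = ⌈19.237⌉ = 20 payments; the last is £59.80.
Total paid = 19·£250.00 + £59.80 = £4,809.80.
Total interest = total paid − principal = £4,809.80 − £3,816.00 = £993.80.

£994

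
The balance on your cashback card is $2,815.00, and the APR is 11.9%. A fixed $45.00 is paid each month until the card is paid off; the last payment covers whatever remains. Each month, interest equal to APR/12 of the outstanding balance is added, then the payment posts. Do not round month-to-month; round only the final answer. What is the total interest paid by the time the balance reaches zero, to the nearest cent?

Monthly rate r = 11.9%/12 = 0.991667% = 0.00991667.
Payoff takes n = ⌈−ln(1 − rB₀/P)/ln(1+r)⌉ = ⌈98.146⌉ = 99 payments; the last is $6.59.
Total paid = 98·$45.00 + $6.59 = $4,416.59.
Total interest = total paid − principal = $4,416.59 − $2,815.00 = $1,601.59.

$1,601.59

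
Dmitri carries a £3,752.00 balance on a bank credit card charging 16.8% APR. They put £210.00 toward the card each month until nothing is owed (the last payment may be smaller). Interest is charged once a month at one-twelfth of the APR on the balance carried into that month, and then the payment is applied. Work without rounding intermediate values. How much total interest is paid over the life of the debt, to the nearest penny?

Monthly rate r = 16.8%/12 = 1.4% = 0.014.
Payoff takes n = ⌈−ln(1 − rB₀/P)/ln(1+r)⌉ = ⌈20.705⌉ = 21 payments; the last is £148.36.
Total paid = 20·£210.00 + £148.36 = £4,348.36.
Total interest = total paid − principal = £4,348.36 − £3,752.00 = £596.36.

£596.36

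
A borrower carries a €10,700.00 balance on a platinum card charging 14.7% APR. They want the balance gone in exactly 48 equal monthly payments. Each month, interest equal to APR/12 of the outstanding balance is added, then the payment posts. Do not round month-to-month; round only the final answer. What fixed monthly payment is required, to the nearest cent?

Monthly rate r = 14.7%/12 = 1.225% = 0.01225.
Level-payment amortization: P = B₀·r / (1 − (1+r)^(−n)) = 10700.00·0.01225 / (1 − 1.01225^(−48)).
Denominator 1 − (1+r)^(−48) = 0.442575184.
P = 131.075 / 0.442575184 ≈ 296.16.

€296.16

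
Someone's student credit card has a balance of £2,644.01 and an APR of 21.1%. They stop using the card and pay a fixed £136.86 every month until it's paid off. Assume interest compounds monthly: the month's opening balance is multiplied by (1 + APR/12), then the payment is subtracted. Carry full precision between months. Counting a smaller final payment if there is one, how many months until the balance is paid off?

24 payments

Monthly rate r = 21.1%/12 = 1.75833% = 0.0175833.
Recurrence: B ← B·(1+r) − £136.86.
Month 1: interest £46.49; balance after payment £2,553.64.
Month 2: interest £44.90; balance after payment £2,461.68.
Closed form: n = −ln(1 − rB₀/P)/ln(1+r) = −ln(0.66031)/ln(1.01758) ≈ 23.812, so the balance reaches zero during payment 24.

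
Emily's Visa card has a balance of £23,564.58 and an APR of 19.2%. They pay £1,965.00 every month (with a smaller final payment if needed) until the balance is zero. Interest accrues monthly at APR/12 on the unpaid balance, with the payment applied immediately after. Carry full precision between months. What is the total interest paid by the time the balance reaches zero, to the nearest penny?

Monthly rate r = 19.2%/12 = 1.6% = 0.016.
Payoff takes n = ⌈−ln(1 − rB₀/P)/ln(1+r)⌉ = ⌈13.421⌉ = 14 payments; the last is £831.27.
Total paid = 13·£1,965.00 + £831.27 = £26,376.27.
Total interest = total paid − principal = £26,376.27 − £23,564.58 = £2,811.69.

£2,811.69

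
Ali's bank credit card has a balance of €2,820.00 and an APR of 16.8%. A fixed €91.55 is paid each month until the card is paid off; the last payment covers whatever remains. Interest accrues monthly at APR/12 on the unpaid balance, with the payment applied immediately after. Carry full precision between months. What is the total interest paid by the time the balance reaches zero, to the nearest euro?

€896

Monthly rate r = 16.8%/12 = 1.4% = 0.014.
Payoff takes n = ⌈−ln(1 − rB₀/P)/ln(1+r)⌉ = ⌈40.588⌉ = 41 payments; the last is €54.02.
Total paid = 40·€91.55 + €54.02 = €3,716.02.
Total interest = total paid − principal = €3,716.02 − €2,820.00 = €896.02.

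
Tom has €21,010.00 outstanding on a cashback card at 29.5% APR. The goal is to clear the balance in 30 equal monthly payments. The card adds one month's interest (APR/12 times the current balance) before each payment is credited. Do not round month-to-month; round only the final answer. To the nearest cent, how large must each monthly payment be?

Monthly rate r = 29.5%/12 = 2.45833% = 0.0245833.
Level-payment amortization: P = B₀·r / (1 − (1+r)^(−n)) = 21010.00·0.0245833 / (1 − 1.02458^(−30)).
Denominator 1 − (1+r)^(−30) = 0.517406588.
P = 516.496 / 0.517406588 ≈ 998.24.

€998.24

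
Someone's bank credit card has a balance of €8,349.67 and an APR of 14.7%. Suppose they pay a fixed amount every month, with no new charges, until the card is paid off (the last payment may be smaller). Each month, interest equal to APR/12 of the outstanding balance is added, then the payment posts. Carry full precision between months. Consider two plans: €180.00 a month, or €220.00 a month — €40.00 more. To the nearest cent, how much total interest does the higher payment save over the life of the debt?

Monthly rate r = 14.7%/12 = 1.225% = 0.01225.
At €180.00/mo: n = ⌈−ln(1 − rB₀/P)/ln(1+r)⌉ = 69 payments (last €176.68); total interest = total paid − €8,349.67 = €4,067.01.
At €220.00/mo: 52 payments (last €79.70); total interest €2,950.03.
Interest saved = €4,067.01 − €2,950.03 = €1,116.98.

€1,116.98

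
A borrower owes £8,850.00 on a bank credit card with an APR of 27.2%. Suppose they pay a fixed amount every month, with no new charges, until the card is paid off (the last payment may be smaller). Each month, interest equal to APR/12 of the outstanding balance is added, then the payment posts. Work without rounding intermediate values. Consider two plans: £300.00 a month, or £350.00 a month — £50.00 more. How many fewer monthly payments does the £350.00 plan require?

Monthly rate r = 27.2%/12 = 2.26667% = 0.0226667.
At £300.00/mo: n = ⌈−ln(1 − rB₀/P)/ln(1+r)⌉ = 50 payments (last £85.87); total interest = total paid − £8,850.00 = £5,935.87.
At £350.00/mo: 38 payments (last £343.66); total interest £4,443.66.
Payments saved = 50 − 38 = 12.

12 fewer payments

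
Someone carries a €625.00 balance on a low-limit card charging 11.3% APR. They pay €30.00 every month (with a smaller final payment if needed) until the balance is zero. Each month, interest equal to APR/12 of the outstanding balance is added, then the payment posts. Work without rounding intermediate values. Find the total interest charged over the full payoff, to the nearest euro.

€74

Monthly rate r = 11.3%/12 = 0.941667% = 0.00941667.
Payoff takes n = ⌈−ln(1 − rB₀/P)/ln(1+r)⌉ = ⌈23.300⌉ = 24 payments; the last is €9.03.
Total paid = 23·€30.00 + €9.03 = €699.03.
Total interest = total paid − principal = €699.03 − €625.00 = €74.03.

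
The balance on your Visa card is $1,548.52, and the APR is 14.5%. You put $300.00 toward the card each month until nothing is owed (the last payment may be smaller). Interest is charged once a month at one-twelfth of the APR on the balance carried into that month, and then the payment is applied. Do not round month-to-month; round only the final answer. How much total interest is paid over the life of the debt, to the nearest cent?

Monthly rate r = 14.5%/12 = 1.20833% = 0.0120833.
Payoff takes n = ⌈−ln(1 − rB₀/P)/ln(1+r)⌉ = ⌈5.362⌉ = 6 payments; the last is $108.98.
Total paid = 5·$300.00 + $108.98 = $1,608.98.
Total interest = total paid − principal = $1,608.98 − $1,548.52 = $60.46.

$60.46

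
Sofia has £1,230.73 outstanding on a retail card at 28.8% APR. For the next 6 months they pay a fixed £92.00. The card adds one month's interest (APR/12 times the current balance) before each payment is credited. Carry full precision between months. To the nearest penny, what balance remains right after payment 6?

Monthly rate r = 28.8%/12 = 2.4% = 0.024.
Each month: B ← B·(1+r) − £92.00.
Month 1: interest £29.54; balance after payment £1,168.27.
Month 2: interest £28.04; balance after payment £1,104.31.
Month 3: interest £26.50; balance after payment £1,038.81.
Month 4: interest £24.93; balance after payment £971.74.
Month 5: interest £23.32; balance after payment £903.06.
Month 6: interest £21.67; balance after payment £832.74.

£832.74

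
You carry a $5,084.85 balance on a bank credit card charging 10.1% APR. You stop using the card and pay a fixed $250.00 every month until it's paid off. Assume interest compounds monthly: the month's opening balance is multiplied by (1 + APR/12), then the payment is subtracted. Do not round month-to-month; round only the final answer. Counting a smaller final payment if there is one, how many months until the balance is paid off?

23 payments

Monthly rate r = 10.1%/12 = 0.841667% = 0.00841667.
Recurrence: B ← B·(1+r) − $250.00.
Month 1: interest $42.80; balance after payment $4,877.65.
Month 2: interest $41.05; balance after payment $4,668.70.
Closed form: n = −ln(1 − rB₀/P)/ln(1+r) = −ln(0.82881)/ln(1.00842) ≈ 22.402, so the balance reaches zero during payment 23.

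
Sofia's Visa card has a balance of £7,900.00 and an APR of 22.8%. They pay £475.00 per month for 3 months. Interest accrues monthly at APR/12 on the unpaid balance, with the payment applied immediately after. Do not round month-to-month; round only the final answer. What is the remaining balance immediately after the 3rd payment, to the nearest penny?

£6,906.66

Monthly rate r = 22.8%/12 = 1.9% = 0.019.
Each month: B ← B·(1+r) − £475.00.
Month 1: interest £150.10; balance after payment £7,575.10.
Month 2: interest £143.93; balance after payment £7,244.03.
Month 3: interest £137.64; balance after payment £6,906.66.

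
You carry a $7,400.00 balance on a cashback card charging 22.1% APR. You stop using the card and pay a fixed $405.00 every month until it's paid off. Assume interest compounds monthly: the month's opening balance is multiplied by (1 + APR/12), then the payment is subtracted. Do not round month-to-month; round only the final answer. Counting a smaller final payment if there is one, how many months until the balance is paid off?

Monthly rate r = 22.1%/12 = 1.84167% = 0.0184167.
Recurrence: B ← B·(1+r) − $405.00.
Month 1: interest $136.28; balance after payment $7,131.28.
Month 2: interest $131.33; balance after payment $6,857.62.
Closed form: n = −ln(1 − rB₀/P)/ln(1+r) = −ln(0.6635)/ln(1.01842) ≈ 22.479, so the balance reaches zero during payment 23.

23 payments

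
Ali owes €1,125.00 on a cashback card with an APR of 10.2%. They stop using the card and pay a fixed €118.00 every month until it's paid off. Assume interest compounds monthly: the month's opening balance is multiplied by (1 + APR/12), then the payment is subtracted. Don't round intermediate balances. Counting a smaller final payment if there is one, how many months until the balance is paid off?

Monthly rate r = 10.2%/12 = 0.85% = 0.0085.
Recurrence: B ← B·(1+r) − €118.00.
Month 1: interest €9.56; balance after payment €1,016.56.
Month 2: interest €8.64; balance after payment €907.20.
Closed form: n = −ln(1 − rB₀/P)/ln(1+r) = −ln(0.91896)/ln(1.0085) ≈ 9.985, so the balance reaches zero during payment 10.

10 payments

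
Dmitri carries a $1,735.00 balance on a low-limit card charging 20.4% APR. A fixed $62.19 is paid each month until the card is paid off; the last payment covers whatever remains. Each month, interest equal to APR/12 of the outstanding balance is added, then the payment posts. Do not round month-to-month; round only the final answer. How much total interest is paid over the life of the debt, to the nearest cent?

$637.14

Monthly rate r = 20.4%/12 = 1.7% = 0.017.
Payoff takes n = ⌈−ln(1 − rB₀/P)/ln(1+r)⌉ = ⌈38.142⌉ = 39 payments; the last is $8.92.
Total paid = 38·$62.19 + $8.92 = $2,372.14.
Total interest = total paid − principal = $2,372.14 − $1,735.00 = $637.14.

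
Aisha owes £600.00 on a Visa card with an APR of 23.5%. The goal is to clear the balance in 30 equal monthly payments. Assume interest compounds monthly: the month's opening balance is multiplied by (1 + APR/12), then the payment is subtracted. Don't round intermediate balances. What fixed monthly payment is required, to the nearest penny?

Monthly rate r = 23.5%/12 = 1.95833% = 0.0195833.
Level-payment amortization: P = B₀·r / (1 − (1+r)^(−n)) = 600.00·0.0195833 / (1 − 1.01958^(−30)).
Denominator 1 − (1+r)^(−30) = 0.441120512.
P = 11.75 / 0.441120512 ≈ 26.64.

£26.64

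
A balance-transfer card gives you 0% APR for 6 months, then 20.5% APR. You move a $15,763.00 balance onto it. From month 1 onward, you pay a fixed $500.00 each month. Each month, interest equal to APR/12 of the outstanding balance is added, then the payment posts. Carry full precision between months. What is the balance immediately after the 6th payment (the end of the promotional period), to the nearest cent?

Promo months 1–6 at r₀ = 0%/12 = 0; months 7+ at r₁ = 20.5%/12 = 0.0170833.
After month 6 (no interest yet): B = $15,763.00 − 6·$500.00 = $12,763.00.

$12,763.00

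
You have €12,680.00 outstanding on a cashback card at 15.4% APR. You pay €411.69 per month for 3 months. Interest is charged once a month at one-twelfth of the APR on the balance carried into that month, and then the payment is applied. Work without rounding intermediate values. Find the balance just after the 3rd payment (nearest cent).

Monthly rate r = 15.4%/12 = 1.28333% = 0.0128333.
Each month: B ← B·(1+r) − €411.69.
Month 1: interest €162.73; balance after payment €12,431.04.
Month 2: interest €159.53; balance after payment €12,178.88.
Month 3: interest €156.30; balance after payment €11,923.48.

€11,923.48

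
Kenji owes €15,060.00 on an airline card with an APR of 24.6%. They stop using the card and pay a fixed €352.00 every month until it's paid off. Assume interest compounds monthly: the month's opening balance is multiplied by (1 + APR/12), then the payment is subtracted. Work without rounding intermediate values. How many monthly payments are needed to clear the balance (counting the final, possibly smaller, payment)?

104 months

Monthly rate r = 24.6%/12 = 2.05% = 0.0205.
Recurrence: B ← B·(1+r) − €352.00.
Month 1: interest €308.73; balance after payment €15,016.73.
Month 2: interest €307.84; balance after payment €14,972.57.
Closed form: n = −ln(1 − rB₀/P)/ln(1+r) = −ln(0.12293)/ln(1.0205) ≈ 103.297, so the balance reaches zero during payment 104.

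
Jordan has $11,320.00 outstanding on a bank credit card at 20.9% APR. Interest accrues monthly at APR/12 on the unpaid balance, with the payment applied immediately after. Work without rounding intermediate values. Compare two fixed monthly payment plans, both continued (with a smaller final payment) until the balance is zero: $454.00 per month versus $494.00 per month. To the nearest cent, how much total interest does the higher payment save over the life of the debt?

$404.54

Monthly rate r = 20.9%/12 = 1.74167% = 0.0174167.
At $454.00/mo: n = ⌈−ln(1 − rB₀/P)/ln(1+r)⌉ = 33 payments (last $449.53); total interest = total paid − $11,320.00 = $3,657.53.
At $494.00/mo: 30 payments (last $246.99); total interest $3,252.99.
Interest saved = $3,657.53 − $3,252.99 = $404.54.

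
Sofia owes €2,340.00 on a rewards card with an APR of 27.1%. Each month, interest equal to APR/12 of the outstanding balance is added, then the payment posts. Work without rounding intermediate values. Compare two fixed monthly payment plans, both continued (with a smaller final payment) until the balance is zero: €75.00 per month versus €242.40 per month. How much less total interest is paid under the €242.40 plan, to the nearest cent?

€1,426.29

Monthly rate r = 27.1%/12 = 2.25833% = 0.0225833.
At €75.00/mo: n = ⌈−ln(1 − rB₀/P)/ln(1+r)⌉ = 55 payments (last €45.51); total interest = total paid − €2,340.00 = €1,755.51.
At €242.40/mo: 12 payments (last €2.82); total interest €329.22.
Interest saved = €1,755.51 − €329.22 = €1,426.29.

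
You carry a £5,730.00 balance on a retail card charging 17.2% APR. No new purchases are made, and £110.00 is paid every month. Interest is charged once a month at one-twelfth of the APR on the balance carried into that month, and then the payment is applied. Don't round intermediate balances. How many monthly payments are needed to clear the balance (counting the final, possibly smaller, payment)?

Monthly rate r = 17.2%/12 = 1.43333% = 0.0143333.
Recurrence: B ← B·(1+r) − £110.00.
Month 1: interest £82.13; balance after payment £5,702.13.
Month 2: interest £81.73; balance after payment £5,673.86.
Closed form: n = −ln(1 − rB₀/P)/ln(1+r) = −ln(0.25336)/ln(1.01433) ≈ 96.471, so the balance reaches zero during payment 97.

97 months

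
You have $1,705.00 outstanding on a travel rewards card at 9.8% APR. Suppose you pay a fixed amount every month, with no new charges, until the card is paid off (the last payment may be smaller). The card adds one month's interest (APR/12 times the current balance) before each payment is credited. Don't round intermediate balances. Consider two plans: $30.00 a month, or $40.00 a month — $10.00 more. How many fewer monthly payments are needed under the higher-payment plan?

Monthly rate r = 9.8%/12 = 0.816667% = 0.00816667.
At $30.00/mo: n = ⌈−ln(1 − rB₀/P)/ln(1+r)⌉ = 77 payments (last $21.18); total interest = total paid − $1,705.00 = $596.18.
At $40.00/mo: 53 payments (last $24.28); total interest $399.28.
Payments saved = 77 − 53 = 24.

24 fewer payments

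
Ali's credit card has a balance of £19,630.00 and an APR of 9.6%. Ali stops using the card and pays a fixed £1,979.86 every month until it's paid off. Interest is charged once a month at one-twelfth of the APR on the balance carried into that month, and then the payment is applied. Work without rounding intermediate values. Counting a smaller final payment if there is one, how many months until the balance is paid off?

Monthly rate r = 9.6%/12 = 0.8% = 0.008.
Recurrence: B ← B·(1+r) − £1,979.86.
Month 1: interest £157.04; balance after payment £17,807.18.
Month 2: interest £142.46; balance after payment £15,969.78.
Closed form: n = −ln(1 − rB₀/P)/ln(1+r) = −ln(0.92068)/ln(1.008) ≈ 10.371, so the balance reaches zero during payment 11.

11 payments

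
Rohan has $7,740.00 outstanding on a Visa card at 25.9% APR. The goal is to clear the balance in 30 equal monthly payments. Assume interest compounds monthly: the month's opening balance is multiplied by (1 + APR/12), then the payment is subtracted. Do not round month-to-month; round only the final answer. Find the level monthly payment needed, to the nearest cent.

$353.16

Monthly rate r = 25.9%/12 = 2.15833% = 0.0215833.
Level-payment amortization: P = B₀·r / (1 − (1+r)^(−n)) = 7740.00·0.0215833 / (1 − 1.02158^(−30)).
Denominator 1 − (1+r)^(−30) = 0.473029832.
P = 167.055 / 0.473029832 ≈ 353.16.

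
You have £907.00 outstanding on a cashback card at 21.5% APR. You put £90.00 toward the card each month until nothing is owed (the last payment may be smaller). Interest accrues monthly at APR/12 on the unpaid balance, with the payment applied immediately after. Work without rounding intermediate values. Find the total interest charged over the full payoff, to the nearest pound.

£102

Monthly rate r = 21.5%/12 = 1.79167% = 0.0179167.
Payoff takes n = ⌈−ln(1 − rB₀/P)/ln(1+r)⌉ = ⌈11.214⌉ = 12 payments; the last is £19.37.
Total paid = 11·£90.00 + £19.37 = £1,009.37.
Total interest = total paid − principal = £1,009.37 − £907.00 = £102.37.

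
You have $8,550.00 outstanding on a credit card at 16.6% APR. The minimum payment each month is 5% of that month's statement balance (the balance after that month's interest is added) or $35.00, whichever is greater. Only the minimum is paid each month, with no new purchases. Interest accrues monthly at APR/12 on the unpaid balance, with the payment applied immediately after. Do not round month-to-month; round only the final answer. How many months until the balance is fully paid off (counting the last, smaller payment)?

91 months

Monthly rate r = 16.6%/12 = 1.38333% = 0.0138333.
While 5% of the post-interest balance exceeds $35.00, each month B ← (B·(1+r))·(1 − 0.05), i.e. B shrinks by the factor (1+r)·0.95 = 0.96314.
This holds for months 1–68. Entering month 69 the balance is $665.12; 5% of the post-interest balance is now below $35.00, so the flat $35.00 minimum applies from here.
From month 69 a fixed $35.00 at rate r clears $665.12 in 23 more payments. Total: 68 + 23 = 91 months.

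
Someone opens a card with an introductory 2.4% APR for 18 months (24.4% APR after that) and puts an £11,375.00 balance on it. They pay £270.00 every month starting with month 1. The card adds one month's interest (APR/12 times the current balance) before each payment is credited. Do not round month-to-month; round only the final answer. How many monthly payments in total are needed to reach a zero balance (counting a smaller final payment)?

Promo months 1–18 at r₀ = 2.4%/12 = 0.002; months 19+ at r₁ = 24.4%/12 = 0.0203333.
After month 18: iterate B ← B·(1+r₀) − £270.00 for 18 months → £6,848.03.
Then at r₁ with £270.00/mo: n₂ = −ln(1 − r₁·B/P)/ln(1+r₁) ≈ 36.02 → 37 more payments.

55 months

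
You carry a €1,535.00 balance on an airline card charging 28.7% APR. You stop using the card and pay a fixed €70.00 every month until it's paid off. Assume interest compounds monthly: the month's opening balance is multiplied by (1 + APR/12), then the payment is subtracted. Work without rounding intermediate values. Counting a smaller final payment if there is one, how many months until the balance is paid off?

Monthly rate r = 28.7%/12 = 2.39167% = 0.0239167.
Recurrence: B ← B·(1+r) − €70.00.
Month 1: interest €36.71; balance after payment €1,501.71.
Month 2: interest €35.92; balance after payment €1,467.63.
Closed form: n = −ln(1 − rB₀/P)/ln(1+r) = −ln(0.47554)/ln(1.02392) ≈ 31.449, so the balance reaches zero during payment 32.

32 months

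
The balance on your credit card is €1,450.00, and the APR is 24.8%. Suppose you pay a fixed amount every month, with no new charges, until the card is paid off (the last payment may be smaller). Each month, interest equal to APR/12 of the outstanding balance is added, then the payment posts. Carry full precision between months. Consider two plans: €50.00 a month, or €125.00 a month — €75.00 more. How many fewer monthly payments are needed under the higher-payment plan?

31 fewer payments

Monthly rate r = 24.8%/12 = 2.06667% = 0.0206667.
At €50.00/mo: n = ⌈−ln(1 − rB₀/P)/ln(1+r)⌉ = 45 payments (last €35.70); total interest = total paid − €1,450.00 = €785.70.
At €125.00/mo: 14 payments (last €50.16); total interest €225.16.
Payments saved = 45 − 14 = 31.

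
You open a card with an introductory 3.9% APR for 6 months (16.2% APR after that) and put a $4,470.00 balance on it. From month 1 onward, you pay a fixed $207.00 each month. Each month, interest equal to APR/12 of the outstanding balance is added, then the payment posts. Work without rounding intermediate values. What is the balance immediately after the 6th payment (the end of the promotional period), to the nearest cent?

$3,305.74

Promo months 1–6 at r₀ = 3.9%/12 = 0.00325; months 7+ at r₁ = 16.2%/12 = 0.0135.
After month 6: iterate B ← B·(1+r₀) − $207.00 for 6 months → $3,305.74.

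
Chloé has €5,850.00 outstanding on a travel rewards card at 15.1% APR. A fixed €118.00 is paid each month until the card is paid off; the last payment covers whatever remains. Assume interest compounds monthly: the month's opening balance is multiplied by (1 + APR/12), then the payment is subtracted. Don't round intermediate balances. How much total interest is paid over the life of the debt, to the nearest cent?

Monthly rate r = 15.1%/12 = 1.25833% = 0.0125833.
Payoff takes n = ⌈−ln(1 − rB₀/P)/ln(1+r)⌉ = ⌈78.188⌉ = 79 payments; the last is €22.29.
Total paid = 78·€118.00 + €22.29 = €9,226.29.
Total interest = total paid − principal = €9,226.29 − €5,850.00 = €3,376.29.

€3,376.29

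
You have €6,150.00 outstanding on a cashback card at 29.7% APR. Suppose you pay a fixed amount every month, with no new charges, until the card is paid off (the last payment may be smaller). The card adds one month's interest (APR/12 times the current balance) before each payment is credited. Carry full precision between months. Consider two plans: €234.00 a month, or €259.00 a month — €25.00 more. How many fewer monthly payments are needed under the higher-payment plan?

6 fewer payments

Monthly rate r = 29.7%/12 = 2.475% = 0.02475.
At €234.00/mo: n = ⌈−ln(1 − rB₀/P)/ln(1+r)⌉ = 43 payments (last €233.09); total interest = total paid − €6,150.00 = €3,911.09.
At €259.00/mo: 37 payments (last €62.39); total interest €3,236.39.
Payments saved = 43 − 37 = 6.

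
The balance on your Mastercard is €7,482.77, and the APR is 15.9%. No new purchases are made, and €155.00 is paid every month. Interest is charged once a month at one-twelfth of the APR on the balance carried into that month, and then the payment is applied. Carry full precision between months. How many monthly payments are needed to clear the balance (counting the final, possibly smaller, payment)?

Monthly rate r = 15.9%/12 = 1.325% = 0.01325.
Recurrence: B ← B·(1+r) − €155.00.
Month 1: interest €99.15; balance after payment €7,426.92.
Month 2: interest €98.41; balance after payment €7,370.32.
Closed form: n = −ln(1 − rB₀/P)/ln(1+r) = −ln(0.36034)/ln(1.01325) ≈ 77.543, so the balance reaches zero during payment 78.

78 payments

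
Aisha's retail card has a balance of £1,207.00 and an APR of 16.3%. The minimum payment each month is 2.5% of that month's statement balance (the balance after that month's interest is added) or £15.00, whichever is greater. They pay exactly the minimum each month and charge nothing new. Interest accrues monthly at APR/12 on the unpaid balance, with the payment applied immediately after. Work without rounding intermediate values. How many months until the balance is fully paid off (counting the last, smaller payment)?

118 months

Monthly rate r = 16.3%/12 = 1.35833% = 0.0135833.
While 2.5% of the post-interest balance exceeds £15.00, each month B ← (B·(1+r))·(1 − 0.025), i.e. B shrinks by the factor (1+r)·0.975 = 0.98824.
This holds for months 1–61. Entering month 62 the balance is £586.70; 2.5% of the post-interest balance is now below £15.00, so the flat £15.00 minimum applies from here.
From month 62 a fixed £15.00 at rate r clears £586.70 in 57 more payments. Total: 61 + 57 = 118 months.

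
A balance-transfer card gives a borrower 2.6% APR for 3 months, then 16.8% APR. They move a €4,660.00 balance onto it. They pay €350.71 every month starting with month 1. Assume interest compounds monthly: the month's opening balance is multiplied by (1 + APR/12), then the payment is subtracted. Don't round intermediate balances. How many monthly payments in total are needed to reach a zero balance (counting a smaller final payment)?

15 months

Promo months 1–3 at r₀ = 2.6%/12 = 0.00216667; months 4+ at r₁ = 16.8%/12 = 0.014.
After month 3: iterate B ← B·(1+r₀) − €350.71 for 3 months → €3,635.94.
Then at r₁ with €350.71/mo: n₂ = −ln(1 − r₁·B/P)/ln(1+r₁) ≈ 11.28 → 12 more payments.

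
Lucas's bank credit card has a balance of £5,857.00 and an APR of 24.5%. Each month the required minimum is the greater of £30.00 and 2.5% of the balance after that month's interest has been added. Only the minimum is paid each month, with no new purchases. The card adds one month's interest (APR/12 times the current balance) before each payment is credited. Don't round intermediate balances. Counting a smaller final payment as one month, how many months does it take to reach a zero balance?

395 months

Monthly rate r = 24.5%/12 = 2.04167% = 0.0204167.
While 2.5% of the post-interest balance exceeds £30.00, each month B ← (B·(1+r))·(1 − 0.025), i.e. B shrinks by the factor (1+r)·0.975 = 0.99491.
This holds for months 1–315. Entering month 316 the balance is £1,172.34; 2.5% of the post-interest balance is now below £30.00, so the flat £30.00 minimum applies from here.
From month 316 a fixed £30.00 at rate r clears £1,172.34 in 80 more payments. Total: 315 + 80 = 395 months.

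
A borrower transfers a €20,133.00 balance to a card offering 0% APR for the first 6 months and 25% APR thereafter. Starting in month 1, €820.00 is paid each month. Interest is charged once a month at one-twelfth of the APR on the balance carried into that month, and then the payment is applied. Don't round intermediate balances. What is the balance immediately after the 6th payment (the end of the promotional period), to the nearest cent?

€15,213.00

Promo months 1–6 at r₀ = 0%/12 = 0; months 7+ at r₁ = 25%/12 = 0.0208333.
After month 6 (no interest yet): B = €20,133.00 − 6·€820.00 = €15,213.00.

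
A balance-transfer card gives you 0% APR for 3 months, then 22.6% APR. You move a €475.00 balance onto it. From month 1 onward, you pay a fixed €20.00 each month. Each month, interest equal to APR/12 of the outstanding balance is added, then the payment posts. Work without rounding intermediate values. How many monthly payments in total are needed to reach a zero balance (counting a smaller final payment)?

Promo months 1–3 at r₀ = 0%/12 = 0; months 4+ at r₁ = 22.6%/12 = 0.0188333.
After month 3 (no interest yet): B = €475.00 − 3·€20.00 = €415.00.
Then at r₁ with €20.00/mo: n₂ = −ln(1 − r₁·B/P)/ln(1+r₁) ≈ 26.56 → 27 more payments.

30 months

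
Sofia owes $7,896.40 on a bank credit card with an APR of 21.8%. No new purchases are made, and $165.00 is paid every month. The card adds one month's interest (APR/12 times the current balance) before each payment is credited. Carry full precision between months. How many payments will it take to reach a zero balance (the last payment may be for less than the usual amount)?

Monthly rate r = 21.8%/12 = 1.81667% = 0.0181667.
Recurrence: B ← B·(1+r) − $165.00.
Month 1: interest $143.45; balance after payment $7,874.85.
Month 2: interest $143.06; balance after payment $7,852.91.
Closed form: n = −ln(1 − rB₀/P)/ln(1+r) = −ln(0.1306)/ln(1.01817) ≈ 113.068, so the balance reaches zero during payment 114.

114 months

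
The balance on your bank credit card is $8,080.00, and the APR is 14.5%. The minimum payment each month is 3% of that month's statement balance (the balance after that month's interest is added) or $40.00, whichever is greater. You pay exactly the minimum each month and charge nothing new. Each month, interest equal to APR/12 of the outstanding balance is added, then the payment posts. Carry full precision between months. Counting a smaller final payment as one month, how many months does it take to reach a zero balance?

141 months

Monthly rate r = 14.5%/12 = 1.20833% = 0.0120833.
While 3% of the post-interest balance exceeds $40.00, each month B ← (B·(1+r))·(1 − 0.03), i.e. B shrinks by the factor (1+r)·0.97 = 0.98172.
This holds for months 1–99. Entering month 100 the balance is $1,300.84; 3% of the post-interest balance is now below $40.00, so the flat $40.00 minimum applies from here.
From month 100 a fixed $40.00 at rate r clears $1,300.84 in 42 more payments. Total: 99 + 42 = 141 months.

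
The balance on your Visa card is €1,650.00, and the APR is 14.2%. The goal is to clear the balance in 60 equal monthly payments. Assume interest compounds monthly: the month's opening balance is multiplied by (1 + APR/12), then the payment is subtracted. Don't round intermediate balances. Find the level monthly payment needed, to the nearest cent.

€38.56

Monthly rate r = 14.2%/12 = 1.18333% = 0.0118333.
Level-payment amortization: P = B₀·r / (1 − (1+r)^(−n)) = 1650.00·0.0118333 / (1 − 1.01183^(−60)).
Denominator 1 − (1+r)^(−60) = 0.506302361.
P = 19.525 / 0.506302361 ≈ 38.56.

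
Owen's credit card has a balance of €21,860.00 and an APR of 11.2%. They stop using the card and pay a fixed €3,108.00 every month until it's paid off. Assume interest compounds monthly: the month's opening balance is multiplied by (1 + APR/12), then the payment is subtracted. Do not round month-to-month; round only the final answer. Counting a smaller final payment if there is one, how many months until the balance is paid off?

Monthly rate r = 11.2%/12 = 0.933333% = 0.00933333.
Recurrence: B ← B·(1+r) − €3,108.00.
Month 1: interest €204.03; balance after payment €18,956.03.
Month 2: interest €176.92; balance after payment €16,024.95.
Closed form: n = −ln(1 − rB₀/P)/ln(1+r) = −ln(0.93435)/ln(1.00933) ≈ 7.309, so the balance reaches zero during payment 8.

8 payments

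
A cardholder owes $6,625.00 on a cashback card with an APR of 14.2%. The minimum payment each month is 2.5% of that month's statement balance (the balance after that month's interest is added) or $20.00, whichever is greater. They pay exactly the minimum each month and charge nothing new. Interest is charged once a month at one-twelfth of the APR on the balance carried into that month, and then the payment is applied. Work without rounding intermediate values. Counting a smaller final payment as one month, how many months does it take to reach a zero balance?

Monthly rate r = 14.2%/12 = 1.18333% = 0.0118333.
While 2.5% of the post-interest balance exceeds $20.00, each month B ← (B·(1+r))·(1 − 0.025), i.e. B shrinks by the factor (1+r)·0.975 = 0.98654.
This holds for months 1–157. Entering month 158 the balance is $788.90; 2.5% of the post-interest balance is now below $20.00, so the flat $20.00 minimum applies from here.
From month 158 a fixed $20.00 at rate r clears $788.90 in 54 more payments. Total: 157 + 54 = 211 months.

211 months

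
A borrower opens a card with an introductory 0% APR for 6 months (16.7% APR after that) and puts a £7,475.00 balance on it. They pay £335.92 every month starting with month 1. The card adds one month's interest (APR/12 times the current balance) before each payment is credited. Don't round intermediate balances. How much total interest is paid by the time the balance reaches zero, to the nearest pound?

£773

Promo months 1–6 at r₀ = 0%/12 = 0; months 7+ at r₁ = 16.7%/12 = 0.0139167.
After month 6 (no interest yet): B = £7,475.00 − 6·£335.92 = £5,459.48.
Then at r₁ with £335.92/mo: n₂ = −ln(1 − r₁·B/P)/ln(1+r₁) ≈ 18.55 → 19 more payments.
Total paid = 24·£335.92 + £186.28 = £8,248.36; interest = £8,248.36 − £7,475.00 = £773.36.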